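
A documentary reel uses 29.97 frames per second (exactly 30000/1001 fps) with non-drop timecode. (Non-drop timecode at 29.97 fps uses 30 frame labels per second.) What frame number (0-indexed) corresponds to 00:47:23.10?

frame 85300

Total seconds to the label: (0 × 3600 + 47 × 60 + 23) = 2843.
Frame index = 2843 × 30 + 10 = 85300.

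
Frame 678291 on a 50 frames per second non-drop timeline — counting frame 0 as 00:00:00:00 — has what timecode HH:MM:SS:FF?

03:46:05:41

678291 ÷ 50 = 13565 full seconds, remainder 41 frames.
13565 s = 3 h 46 min 5 s.
Timecode: 03:46:05:41.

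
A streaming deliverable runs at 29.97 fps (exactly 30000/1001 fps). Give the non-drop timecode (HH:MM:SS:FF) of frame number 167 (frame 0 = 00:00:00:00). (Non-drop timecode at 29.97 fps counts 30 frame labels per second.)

00:00:05:17

167 ÷ 30 = 5 full seconds, remainder 17 frames.
5 s = 0 h 0 min 5 s.
Timecode: 00:00:05:17.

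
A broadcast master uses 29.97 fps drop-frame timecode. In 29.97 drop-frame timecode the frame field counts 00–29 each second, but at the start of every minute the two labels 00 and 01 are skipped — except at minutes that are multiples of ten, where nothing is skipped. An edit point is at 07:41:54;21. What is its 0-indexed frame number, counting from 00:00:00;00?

Complete 10-minute blocks: 46, each 17982 frames → 827172.
Remaining 1 whole minute in the current block: 1800 + 0 × 1798 = 1800 frames.
Within the current minute: 54 × 30 + 21 − 2 = 1639 (labels ;00/;01 skipped at this minute). Total = 827172 + 1800 + 1639 = 830611.

830611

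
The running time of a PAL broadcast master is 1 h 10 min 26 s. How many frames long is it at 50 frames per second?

211300 frames

1 h 10 min 26 s = 4226 s.
Frames = 4226 × 50 = 211300.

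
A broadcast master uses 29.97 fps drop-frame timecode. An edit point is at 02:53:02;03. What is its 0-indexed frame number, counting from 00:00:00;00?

Complete 10-minute blocks: 17, each 17982 frames → 305694.
Remaining 3 whole minutes in the current block: 1800 + 2 × 1798 = 5396 frames.
Within the current minute: 2 × 30 + 3 − 2 = 61 (labels ;00/;01 skipped at this minute). Total = 305694 + 5396 + 61 = 311151.

311151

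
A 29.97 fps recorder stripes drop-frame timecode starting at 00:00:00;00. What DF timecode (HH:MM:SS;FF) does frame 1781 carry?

Ten DF minutes hold 17982 frames, so frame 1781 lies in block 0 (frames 0–17981) with 1781 frames into that block.
The block's first minute is 1800 frames and the rest 1798 each; 1781 frames reaches minute 0, so 0 × 18 + 0 × 2 = 0 labels have been skipped so far.
Adding those back, label number 1781 + 0 = 1781 at 30 labels/s is 59 s + 11 f = 0 h 0 min 59 s frame 11, i.e. 00:00:59;11.

00:00:59;11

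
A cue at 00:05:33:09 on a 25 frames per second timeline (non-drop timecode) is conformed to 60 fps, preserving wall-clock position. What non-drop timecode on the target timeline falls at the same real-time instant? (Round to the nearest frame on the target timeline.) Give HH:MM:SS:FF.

Source frame index: (0×3600 + 5×60 + 33) × 25 + 9 = 8334.
Real time: 8334 / (25) = 8334/25 s.
Target frame: (8334/25) × (60) = 100008/5 ≈ 20001.600 → 20002.
At 60 labels/s: frame 20002 → 00:05:33:22.

00:05:33:22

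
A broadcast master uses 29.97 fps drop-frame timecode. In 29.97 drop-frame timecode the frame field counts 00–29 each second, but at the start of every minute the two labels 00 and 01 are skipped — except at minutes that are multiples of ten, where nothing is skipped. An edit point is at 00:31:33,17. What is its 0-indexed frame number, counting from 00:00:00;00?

56751

As if non-drop at 30 labels/s: (0 × 3600 + 31 × 60 + 33) × 30 + 17 = 56807.
Minute boundaries passed: 31; those not divisible by 10: 31 − 3 = 28; dropped labels = 2 × 28 = 56.
Actual frame index = 56807 − 56 = 56751.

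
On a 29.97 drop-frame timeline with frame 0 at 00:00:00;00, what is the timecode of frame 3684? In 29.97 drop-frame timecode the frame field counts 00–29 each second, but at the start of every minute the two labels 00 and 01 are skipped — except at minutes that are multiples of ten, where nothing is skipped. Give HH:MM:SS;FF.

Each 10-minute DF block holds 10 × 60 × 30 − 9 × 2 = 17982 frames. 3684 ÷ 17982 → 0 full blocks, remainder 3684.
Within the partial block the first minute is 1800 frames and each further minute 1798, so 2 further minute boundaries passed. Total skipped labels = 18 × 0 + 2 × 2 = 4.
Non-drop label index = 3684 + 4 = 3688; at 30 labels/s that is 00:02:02:28, i.e. DF 00:02:02;28.

00:02:02;28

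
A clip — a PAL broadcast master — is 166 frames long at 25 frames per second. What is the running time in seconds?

Running time = 166 / (25) = 6.64 s.

6.64 seconds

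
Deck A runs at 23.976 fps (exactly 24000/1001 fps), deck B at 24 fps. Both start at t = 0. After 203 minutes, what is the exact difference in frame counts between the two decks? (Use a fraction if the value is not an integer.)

203 min = 12180 s.
A emits 24000/1001 × 12180 = 41760000/143 frames; B emits 24 × 12180 = 292320.
Difference = 41760/143 frames (≈ 292.0280); B is ahead of A.

41760/143 frames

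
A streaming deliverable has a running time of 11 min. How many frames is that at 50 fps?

11 min = 660 s.
Frames = 660 × 50 = 33000.

33000 frames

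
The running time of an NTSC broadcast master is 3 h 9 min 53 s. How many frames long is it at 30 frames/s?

3 h 9 min 53 s = 11393 s.
Frames = 11393 × 30 = 341790.

341790 frames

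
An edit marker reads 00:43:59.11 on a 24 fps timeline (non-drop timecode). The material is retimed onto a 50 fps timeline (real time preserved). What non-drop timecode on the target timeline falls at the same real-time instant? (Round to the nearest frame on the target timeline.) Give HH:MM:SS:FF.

Source frame index: (0×3600 + 43×60 + 59) × 24 + 11 = 63347.
Real time: 63347 / (24) = 63347/24 s.
Target frame: (63347/24) × (50) = 1583675/12 ≈ 131972.917 → 131973.
At 50 labels/s: frame 131973 → 00:43:59:23.

00:43:59:23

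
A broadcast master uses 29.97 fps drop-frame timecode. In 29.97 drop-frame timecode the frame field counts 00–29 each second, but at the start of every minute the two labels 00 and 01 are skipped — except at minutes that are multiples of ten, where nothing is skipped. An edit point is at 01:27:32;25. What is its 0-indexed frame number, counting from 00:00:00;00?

157427

As if non-drop at 30 labels/s: (1 × 3600 + 27 × 60 + 32) × 30 + 25 = 157585.
Minute boundaries passed: 87; those not divisible by 10: 87 − 8 = 79; dropped labels = 2 × 79 = 158.
Actual frame index = 157585 − 158 = 157427.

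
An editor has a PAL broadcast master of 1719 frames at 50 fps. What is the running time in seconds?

34.38 seconds

Running time = 1719 / (50) = 34.38 s.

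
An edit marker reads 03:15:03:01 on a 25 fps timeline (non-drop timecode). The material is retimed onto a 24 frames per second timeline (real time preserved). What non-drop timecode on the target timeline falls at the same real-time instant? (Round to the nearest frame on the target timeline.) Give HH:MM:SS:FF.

Source frame index: (3×3600 + 15×60 + 3) × 25 + 1 = 292576.
Real time: 292576 / (25) = 292576/25 s.
Target frame: (292576/25) × (24) = 7021824/25 ≈ 280872.960 → 280873.
At 24 labels/s: frame 280873 → 03:15:03:01.

03:15:03:01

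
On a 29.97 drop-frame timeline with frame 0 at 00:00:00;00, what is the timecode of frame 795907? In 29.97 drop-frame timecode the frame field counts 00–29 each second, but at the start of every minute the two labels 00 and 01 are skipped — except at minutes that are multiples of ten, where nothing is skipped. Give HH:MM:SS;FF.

Ten DF minutes hold 17982 frames, so frame 795907 lies in block 44 (frames 791208–809189) with 4699 frames into that block.
The block's first minute is 1800 frames and the rest 1798 each; 4699 frames reaches minute 2, so 44 × 18 + 2 × 2 = 796 labels have been skipped so far.
Adding those back, label number 795907 + 796 = 796703 at 30 labels/s is 26556 s + 23 f = 7 h 22 min 36 s frame 23, i.e. 07:22:36;23.

07:22:36;23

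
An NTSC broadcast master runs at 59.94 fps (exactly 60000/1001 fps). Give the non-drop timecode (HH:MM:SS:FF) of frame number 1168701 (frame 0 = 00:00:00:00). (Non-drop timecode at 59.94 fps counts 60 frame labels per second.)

05:24:38:21

1168701 ÷ 60 = 19478 full seconds, remainder 21 frames.
19478 s = 5 h 24 min 38 s.
Timecode: 05:24:38:21.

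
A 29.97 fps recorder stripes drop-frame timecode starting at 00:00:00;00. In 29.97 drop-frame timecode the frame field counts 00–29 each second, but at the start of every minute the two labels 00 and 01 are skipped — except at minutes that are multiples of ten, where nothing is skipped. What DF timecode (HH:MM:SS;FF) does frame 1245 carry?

Each 10-minute DF block holds 10 × 60 × 30 − 9 × 2 = 17982 frames. 1245 ÷ 17982 → 0 full blocks, remainder 1245.
Within the partial block the first minute is 1800 frames and each further minute 1798, so 0 further minute boundaries passed. Total skipped labels = 18 × 0 + 2 × 0 = 0.
Non-drop label index = 1245 + 0 = 1245; at 30 labels/s that is 00:00:41:15, i.e. DF 00:00:41;15.

00:00:41;15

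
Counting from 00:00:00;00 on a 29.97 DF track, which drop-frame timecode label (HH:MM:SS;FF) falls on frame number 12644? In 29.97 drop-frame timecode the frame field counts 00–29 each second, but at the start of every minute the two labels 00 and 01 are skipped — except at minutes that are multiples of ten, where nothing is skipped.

Ten DF minutes hold 17982 frames, so frame 12644 lies in block 0 (frames 0–17981) with 12644 frames into that block.
The block's first minute is 1800 frames and the rest 1798 each; 12644 frames reaches minute 7, so 0 × 18 + 7 × 2 = 14 labels have been skipped so far.
Adding those back, label number 12644 + 14 = 12658 at 30 labels/s is 421 s + 28 f = 0 h 7 min 1 s frame 28, i.e. 00:07:01;28.

00:07:01;28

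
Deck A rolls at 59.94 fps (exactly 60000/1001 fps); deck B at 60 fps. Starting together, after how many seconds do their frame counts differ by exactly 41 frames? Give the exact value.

The gap grows by |60 − 60000/1001| = 60/1001 frames per second.
Time for a 41-frame gap: 41 ÷ (60/1001) = 41041/60 s.

41041/60 seconds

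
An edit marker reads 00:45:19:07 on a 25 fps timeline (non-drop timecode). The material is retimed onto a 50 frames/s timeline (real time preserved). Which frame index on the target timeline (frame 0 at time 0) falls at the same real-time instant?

frame 135964

Source frame index: (0×3600 + 45×60 + 19) × 25 + 7 = 67982.
Real time: 67982 / (25) = 67982/25 s.
Target frame: (67982/25) × (50) = 135964.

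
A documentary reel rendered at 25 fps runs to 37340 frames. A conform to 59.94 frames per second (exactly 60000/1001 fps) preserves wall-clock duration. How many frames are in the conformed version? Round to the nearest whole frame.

89526 frames

Frames at target rate = 37340 × (60000/1001) / (25) = 89616000/1001 ≈ 89526.474.
Nearest whole frame: 89526.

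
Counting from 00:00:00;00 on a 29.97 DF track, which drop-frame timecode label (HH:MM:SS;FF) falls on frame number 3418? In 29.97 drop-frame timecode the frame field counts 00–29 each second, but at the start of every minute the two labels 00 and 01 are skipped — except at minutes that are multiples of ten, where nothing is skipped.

Ten DF minutes hold 17982 frames, so frame 3418 lies in block 0 (frames 0–17981) with 3418 frames into that block.
The block's first minute is 1800 frames and the rest 1798 each; 3418 frames reaches minute 1, so 0 × 18 + 1 × 2 = 2 labels have been skipped so far.
Adding those back, label number 3418 + 2 = 3420 at 30 labels/s is 114 s + 0 f = 0 h 1 min 54 s frame 0, i.e. 00:01:54;00.

00:01:54;00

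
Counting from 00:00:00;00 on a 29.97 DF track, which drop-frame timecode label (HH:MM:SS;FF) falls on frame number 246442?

Each 10-minute DF block holds 10 × 60 × 30 − 9 × 2 = 17982 frames. 246442 ÷ 17982 → 13 full blocks, remainder 12676.
Within the partial block the first minute is 1800 frames and each further minute 1798, so 7 further minute boundaries passed. Total skipped labels = 18 × 13 + 2 × 7 = 248.
Non-drop label index = 246442 + 248 = 246690; at 30 labels/s that is 02:17:03:00, i.e. DF 02:17:03;00.

02:17:03;00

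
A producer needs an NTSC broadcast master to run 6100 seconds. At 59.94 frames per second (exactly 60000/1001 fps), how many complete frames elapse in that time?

Frames = 6100 × 60000/1001 = 366000000/1001 ≈ 365634.3656.
Complete frames: 365634.

365634 frames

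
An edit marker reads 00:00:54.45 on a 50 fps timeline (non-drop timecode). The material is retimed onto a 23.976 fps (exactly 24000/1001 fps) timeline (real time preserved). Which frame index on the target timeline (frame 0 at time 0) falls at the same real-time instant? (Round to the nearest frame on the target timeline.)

Source frame index: (0×3600 + 0×60 + 54) × 50 + 45 = 2745.
Real time: 2745 / (50) = 549/10 s.
Target frame: (549/10) × (24000/1001) = 1317600/1001 ≈ 1316.284 → 1316.

frame 1316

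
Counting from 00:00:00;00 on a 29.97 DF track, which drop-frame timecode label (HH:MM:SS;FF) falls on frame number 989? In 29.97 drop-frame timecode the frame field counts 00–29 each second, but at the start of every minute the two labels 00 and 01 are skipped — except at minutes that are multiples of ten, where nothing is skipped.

Ten DF minutes hold 17982 frames, so frame 989 lies in block 0 (frames 0–17981) with 989 frames into that block.
The block's first minute is 1800 frames and the rest 1798 each; 989 frames reaches minute 0, so 0 × 18 + 0 × 2 = 0 labels have been skipped so far.
Adding those back, label number 989 + 0 = 989 at 30 labels/s is 32 s + 29 f = 0 h 0 min 32 s frame 29, i.e. 00:00:32;29.

00:00:32;29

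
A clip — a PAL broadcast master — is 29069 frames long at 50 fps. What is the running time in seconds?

Running time = 29069 / (50) = 581.38 s.

581.38 seconds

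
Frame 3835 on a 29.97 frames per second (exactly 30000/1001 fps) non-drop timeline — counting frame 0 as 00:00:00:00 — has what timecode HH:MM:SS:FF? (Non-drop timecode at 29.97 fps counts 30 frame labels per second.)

3835 ÷ 30 = 127 full seconds, remainder 25 frames.
127 s = 0 h 2 min 7 s.
Timecode: 00:02:07:25.

00:02:07:25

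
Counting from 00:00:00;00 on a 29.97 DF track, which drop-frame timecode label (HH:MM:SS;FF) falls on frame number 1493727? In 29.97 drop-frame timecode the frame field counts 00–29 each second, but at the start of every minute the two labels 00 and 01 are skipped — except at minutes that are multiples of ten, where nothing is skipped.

13:50:40;21

Each 10-minute DF block holds 10 × 60 × 30 − 9 × 2 = 17982 frames. 1493727 ÷ 17982 → 83 full blocks, remainder 1221.
Within the partial block the first minute is 1800 frames and each further minute 1798, so 0 further minute boundaries passed. Total skipped labels = 18 × 83 + 2 × 0 = 1494.
Non-drop label index = 1493727 + 1494 = 1495221; at 30 labels/s that is 13:50:40:21, i.e. DF 13:50:40;21.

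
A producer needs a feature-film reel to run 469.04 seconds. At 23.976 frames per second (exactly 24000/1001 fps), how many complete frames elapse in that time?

Frames = 469.04 × 24000/1001 = 78720/7 ≈ 11245.7143.
Complete frames: 11245.

11245 frames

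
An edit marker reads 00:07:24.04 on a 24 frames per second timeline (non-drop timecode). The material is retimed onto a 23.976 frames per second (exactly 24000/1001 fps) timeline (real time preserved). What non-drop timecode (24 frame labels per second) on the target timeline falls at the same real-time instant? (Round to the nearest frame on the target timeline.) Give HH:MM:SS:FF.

Source frame index: (0×3600 + 7×60 + 24) × 24 + 4 = 10660.
Real time: 10660 / (24) = 2665/6 s.
Target frame: (2665/6) × (24000/1001) = 820000/77 ≈ 10649.351 → 10649.
At 24 labels/s: frame 10649 → 00:07:23:17.

00:07:23:17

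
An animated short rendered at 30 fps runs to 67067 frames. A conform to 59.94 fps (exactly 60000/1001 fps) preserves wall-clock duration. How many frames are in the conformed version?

134000 frames

Target frames = source frames × (target rate / source rate) = 67067 × (60000/1001)/(30) = 67067 × 2000/1001 = 134000.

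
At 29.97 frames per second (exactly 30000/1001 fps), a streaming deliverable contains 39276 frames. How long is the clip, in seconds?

Running time = 39276 / (30000/1001) = 1310.5092 s.

1310.5092 seconds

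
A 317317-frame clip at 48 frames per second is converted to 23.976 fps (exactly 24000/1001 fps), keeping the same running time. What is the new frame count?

158500 frames

Target frames = source frames × (target rate / source rate) = 317317 × (24000/1001)/(48) = 317317 × 500/1001 = 158500.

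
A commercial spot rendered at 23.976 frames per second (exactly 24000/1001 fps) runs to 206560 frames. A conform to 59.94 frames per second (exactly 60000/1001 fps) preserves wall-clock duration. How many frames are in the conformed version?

516400 frames

Target frames = source frames × (target rate / source rate) = 206560 × (60000/1001)/(24000/1001) = 206560 × 5/2 = 516400.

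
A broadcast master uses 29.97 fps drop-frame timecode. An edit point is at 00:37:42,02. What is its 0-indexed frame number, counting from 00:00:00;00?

67794

As if non-drop at 30 labels/s: (0 × 3600 + 37 × 60 + 42) × 30 + 2 = 67862.
Minute boundaries passed: 37; those not divisible by 10: 37 − 3 = 34; dropped labels = 2 × 34 = 68.
Actual frame index = 67862 − 68 = 67794.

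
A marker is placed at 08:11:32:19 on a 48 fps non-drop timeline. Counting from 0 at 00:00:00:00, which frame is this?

frame 1415635

Total seconds to the label: (8 × 3600 + 11 × 60 + 32) = 29492.
Frame index = 29492 × 48 + 19 = 1415635.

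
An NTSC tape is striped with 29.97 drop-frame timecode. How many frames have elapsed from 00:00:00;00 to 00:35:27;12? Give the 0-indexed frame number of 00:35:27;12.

Complete 10-minute blocks: 3, each 17982 frames → 53946.
Remaining 5 whole minutes in the current block: 1800 + 4 × 1798 = 8992 frames.
Within the current minute: 27 × 30 + 12 − 2 = 820 (labels ;00/;01 skipped at this minute). Total = 53946 + 8992 + 820 = 63758.

63758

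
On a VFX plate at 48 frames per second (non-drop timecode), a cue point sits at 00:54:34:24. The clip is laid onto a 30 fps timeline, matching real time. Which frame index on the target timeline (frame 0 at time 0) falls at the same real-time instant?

frame 98235

Source frame index: (0×3600 + 54×60 + 34) × 48 + 24 = 157176.
Real time: 157176 / (48) = 6549/2 s.
Target frame: (6549/2) × (30) = 98235.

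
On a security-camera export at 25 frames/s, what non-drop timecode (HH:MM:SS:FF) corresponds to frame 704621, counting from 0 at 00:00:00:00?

704621 ÷ 25 = 28184 full seconds, remainder 21 frames.
28184 s = 7 h 49 min 44 s.
Timecode: 07:49:44:21.

07:49:44:21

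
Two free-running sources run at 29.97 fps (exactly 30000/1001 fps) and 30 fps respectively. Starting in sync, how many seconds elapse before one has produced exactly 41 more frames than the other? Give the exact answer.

The gap grows by |30 − 30000/1001| = 30/1001 frames per second.
Time for a 41-frame gap: 41 ÷ (30/1001) = 41041/30 s.

41041/30 seconds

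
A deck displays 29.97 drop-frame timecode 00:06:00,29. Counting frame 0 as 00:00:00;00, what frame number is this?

10817

Complete 10-minute blocks: 0, each 17982 frames → 0.
Remaining 6 whole minutes in the current block: 1800 + 5 × 1798 = 10790 frames.
Within the current minute: 0 × 30 + 29 − 2 = 27 (labels ;00/;01 skipped at this minute). Total = 0 + 10790 + 27 = 10817.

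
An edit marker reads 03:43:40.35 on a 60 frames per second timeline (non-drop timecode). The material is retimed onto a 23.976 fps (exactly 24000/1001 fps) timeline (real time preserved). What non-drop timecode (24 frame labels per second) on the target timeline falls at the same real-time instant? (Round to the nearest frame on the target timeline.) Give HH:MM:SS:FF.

03:43:27:04

Source frame index: (3×3600 + 43×60 + 40) × 60 + 35 = 805235.
Real time: 805235 / (60) = 161047/12 s.
Target frame: (161047/12) × (24000/1001) = 322094000/1001 ≈ 321772.228 → 321772.
At 24 labels/s: frame 321772 → 03:43:27:04.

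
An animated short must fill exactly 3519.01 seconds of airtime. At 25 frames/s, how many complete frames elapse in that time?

Frames = 3519.01 × 25 = 351901/4 ≈ 87975.2500.
Complete frames: 87975.

87975 frames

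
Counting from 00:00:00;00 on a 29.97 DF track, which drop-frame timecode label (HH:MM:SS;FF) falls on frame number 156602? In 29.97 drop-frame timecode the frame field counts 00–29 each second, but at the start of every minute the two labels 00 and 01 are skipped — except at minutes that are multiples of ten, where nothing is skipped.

Ten DF minutes hold 17982 frames, so frame 156602 lies in block 8 (frames 143856–161837) with 12746 frames into that block.
The block's first minute is 1800 frames and the rest 1798 each; 12746 frames reaches minute 7, so 8 × 18 + 7 × 2 = 158 labels have been skipped so far.
Adding those back, label number 156602 + 158 = 156760 at 30 labels/s is 5225 s + 10 f = 1 h 27 min 5 s frame 10, i.e. 01:27:05;10.

01:27:05;10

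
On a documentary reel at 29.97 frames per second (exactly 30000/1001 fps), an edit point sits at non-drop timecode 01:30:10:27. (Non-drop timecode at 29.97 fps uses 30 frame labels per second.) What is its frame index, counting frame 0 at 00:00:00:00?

frame 162327

Total seconds to the label: (1 × 3600 + 30 × 60 + 10) = 5410.
Frame index = 5410 × 30 + 27 = 162327.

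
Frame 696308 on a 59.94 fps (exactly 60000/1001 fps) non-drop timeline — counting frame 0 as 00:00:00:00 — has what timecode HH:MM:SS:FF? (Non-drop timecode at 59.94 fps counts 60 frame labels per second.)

03:13:25:08

696308 ÷ 60 = 11605 full seconds, remainder 8 frames.
11605 s = 3 h 13 min 25 s.
Timecode: 03:13:25:08.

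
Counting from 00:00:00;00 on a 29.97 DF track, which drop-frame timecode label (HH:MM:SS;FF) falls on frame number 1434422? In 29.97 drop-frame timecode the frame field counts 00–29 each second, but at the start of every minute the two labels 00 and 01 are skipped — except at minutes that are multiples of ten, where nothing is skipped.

13:17:41;28

Each 10-minute DF block holds 10 × 60 × 30 − 9 × 2 = 17982 frames. 1434422 ÷ 17982 → 79 full blocks, remainder 13844.
Within the partial block the first minute is 1800 frames and each further minute 1798, so 7 further minute boundaries passed. Total skipped labels = 18 × 79 + 2 × 7 = 1436.
Non-drop label index = 1434422 + 1436 = 1435858; at 30 labels/s that is 13:17:41:28, i.e. DF 13:17:41;28.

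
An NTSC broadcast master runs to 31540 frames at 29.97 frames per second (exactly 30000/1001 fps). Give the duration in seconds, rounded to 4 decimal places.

1052.3847 seconds

Running time = 31540 × 1001/30000 = 1578577/1500 s ≈ 1052.3847 s.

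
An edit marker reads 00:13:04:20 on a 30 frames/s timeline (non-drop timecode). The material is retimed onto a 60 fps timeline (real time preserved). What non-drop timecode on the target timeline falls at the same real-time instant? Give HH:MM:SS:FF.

00:13:04:40

Source frame index: (0×3600 + 13×60 + 4) × 30 + 20 = 23540.
Real time: 23540 / (30) = 2354/3 s.
Target frame: (2354/3) × (60) = 47080.
At 60 labels/s: frame 47080 → 00:13:04:40.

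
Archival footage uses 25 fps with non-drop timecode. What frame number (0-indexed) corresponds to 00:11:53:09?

Total seconds to the label: (0 × 3600 + 11 × 60 + 53) = 713.
Frame index = 713 × 25 + 9 = 17834.

17834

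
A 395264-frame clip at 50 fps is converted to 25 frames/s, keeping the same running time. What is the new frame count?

197632 frames

Target frames = source frames × (target rate / source rate) = 395264 × (25)/(50) = 395264 × 1/2 = 197632.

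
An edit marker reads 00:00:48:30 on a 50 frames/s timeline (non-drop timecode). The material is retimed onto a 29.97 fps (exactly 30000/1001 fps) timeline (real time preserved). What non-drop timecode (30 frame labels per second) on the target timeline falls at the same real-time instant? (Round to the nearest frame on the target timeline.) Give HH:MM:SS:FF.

Source frame index: (0×3600 + 0×60 + 48) × 50 + 30 = 2430.
Real time: 2430 / (50) = 243/5 s.
Target frame: (243/5) × (30000/1001) = 1458000/1001 ≈ 1456.543 → 1457.
At 30 labels/s: frame 1457 → 00:00:48:17.

00:00:48:17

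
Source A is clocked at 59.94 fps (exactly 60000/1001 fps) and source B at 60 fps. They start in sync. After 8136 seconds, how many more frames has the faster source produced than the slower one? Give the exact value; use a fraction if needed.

A emits 60000/1001 × 8136 = 488160000/1001 frames; B emits 60 × 8136 = 488160.
Difference = 488160/1001 frames (≈ 487.6723); B is ahead of A.

488160/1001 frames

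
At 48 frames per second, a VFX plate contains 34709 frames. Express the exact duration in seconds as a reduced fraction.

34709/48 seconds

Running time = 34709 ÷ (48) = 34709 × 1/48 = 34709/48 s.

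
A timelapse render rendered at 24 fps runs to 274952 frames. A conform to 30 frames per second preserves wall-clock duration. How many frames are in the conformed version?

Target frames = source frames × (target rate / source rate) = 274952 × (30)/(24) = 274952 × 5/4 = 343690.

343690 frames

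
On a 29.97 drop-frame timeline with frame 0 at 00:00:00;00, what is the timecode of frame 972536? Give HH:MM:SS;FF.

09:00:50;08

Each 10-minute DF block holds 10 × 60 × 30 − 9 × 2 = 17982 frames. 972536 ÷ 17982 → 54 full blocks, remainder 1508.
Within the partial block the first minute is 1800 frames and each further minute 1798, so 0 further minute boundaries passed. Total skipped labels = 18 × 54 + 2 × 0 = 972.
Non-drop label index = 972536 + 972 = 973508; at 30 labels/s that is 09:00:50:08, i.e. DF 09:00:50;08.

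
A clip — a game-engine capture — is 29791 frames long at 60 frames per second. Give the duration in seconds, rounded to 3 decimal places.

496.517 seconds

Running time = 29791 × 1/60 = 29791/60 s ≈ 496.517 s.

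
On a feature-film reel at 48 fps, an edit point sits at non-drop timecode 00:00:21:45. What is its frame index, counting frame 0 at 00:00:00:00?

frame 1053

Total seconds to the label: (0 × 3600 + 0 × 60 + 21) = 21.
Frame index = 21 × 48 + 45 = 1053.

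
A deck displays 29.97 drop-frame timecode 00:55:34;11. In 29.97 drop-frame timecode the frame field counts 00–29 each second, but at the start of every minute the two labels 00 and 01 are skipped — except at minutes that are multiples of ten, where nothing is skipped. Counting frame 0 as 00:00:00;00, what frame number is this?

As if non-drop at 30 labels/s: (0 × 3600 + 55 × 60 + 34) × 30 + 11 = 100031.
Minute boundaries passed: 55; those not divisible by 10: 55 − 5 = 50; dropped labels = 2 × 50 = 100.
Actual frame index = 100031 − 100 = 99931.

99931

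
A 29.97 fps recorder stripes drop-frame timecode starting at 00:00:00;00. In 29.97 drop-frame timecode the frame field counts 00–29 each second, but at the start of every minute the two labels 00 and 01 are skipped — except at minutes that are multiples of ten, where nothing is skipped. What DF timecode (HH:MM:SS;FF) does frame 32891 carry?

Each 10-minute DF block holds 10 × 60 × 30 − 9 × 2 = 17982 frames. 32891 ÷ 17982 → 1 full block, remainder 14909.
Within the partial block the first minute is 1800 frames and each further minute 1798, so 8 further minute boundaries passed. Total skipped labels = 18 × 1 + 2 × 8 = 34.
Non-drop label index = 32891 + 34 = 32925; at 30 labels/s that is 00:18:17:15, i.e. DF 00:18:17;15.

00:18:17;15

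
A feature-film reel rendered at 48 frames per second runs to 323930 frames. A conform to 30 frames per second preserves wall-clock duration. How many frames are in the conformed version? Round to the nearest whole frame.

202456 frames

Frames at target rate = 323930 × (30) / (48) = 809825/4 ≈ 202456.250.
Nearest whole frame: 202456.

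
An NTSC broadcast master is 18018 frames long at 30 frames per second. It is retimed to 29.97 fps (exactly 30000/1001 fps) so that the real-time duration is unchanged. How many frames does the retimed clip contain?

18000 frames

Target frames = source frames × (target rate / source rate) = 18018 × (30000/1001)/(30) = 18018 × 1000/1001 = 18000.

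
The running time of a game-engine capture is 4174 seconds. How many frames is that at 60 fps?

250440 frames

Frames = 4174 × 60 = 250440.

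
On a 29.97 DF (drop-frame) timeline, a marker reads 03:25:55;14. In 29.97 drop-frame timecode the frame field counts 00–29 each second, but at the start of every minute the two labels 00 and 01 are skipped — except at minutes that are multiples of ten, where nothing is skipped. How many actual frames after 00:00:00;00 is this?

Complete 10-minute blocks: 20, each 17982 frames → 359640.
Remaining 5 whole minutes in the current block: 1800 + 4 × 1798 = 8992 frames.
Within the current minute: 55 × 30 + 14 − 2 = 1662 (labels ;00/;01 skipped at this minute). Total = 359640 + 8992 + 1662 = 370294.

370294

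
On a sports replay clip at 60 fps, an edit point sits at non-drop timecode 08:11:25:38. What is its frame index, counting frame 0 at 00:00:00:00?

frame 1769138

Total seconds to the label: (8 × 3600 + 11 × 60 + 25) = 29485.
Frame index = 29485 × 60 + 38 = 1769138.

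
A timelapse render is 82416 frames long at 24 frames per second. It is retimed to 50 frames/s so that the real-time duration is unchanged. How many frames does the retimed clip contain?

Target frames = source frames × (target rate / source rate) = 82416 × (50)/(24) = 82416 × 25/12 = 171700.

171700 frames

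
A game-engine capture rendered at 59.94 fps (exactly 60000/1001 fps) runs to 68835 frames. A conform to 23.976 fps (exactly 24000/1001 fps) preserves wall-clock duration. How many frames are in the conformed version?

27534 frames

Target frames = source frames × (target rate / source rate) = 68835 × (24000/1001)/(60000/1001) = 68835 × 2/5 = 27534.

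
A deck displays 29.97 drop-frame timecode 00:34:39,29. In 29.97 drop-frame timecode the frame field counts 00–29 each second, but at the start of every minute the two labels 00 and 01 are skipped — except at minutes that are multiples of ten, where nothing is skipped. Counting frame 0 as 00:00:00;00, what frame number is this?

62337

As if non-drop at 30 labels/s: (0 × 3600 + 34 × 60 + 39) × 30 + 29 = 62399.
Minute boundaries passed: 34; those not divisible by 10: 34 − 3 = 31; dropped labels = 2 × 31 = 62.
Actual frame index = 62399 − 62 = 62337.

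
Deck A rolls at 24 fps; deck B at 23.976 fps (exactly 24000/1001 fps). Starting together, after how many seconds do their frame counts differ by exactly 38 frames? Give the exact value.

The gap grows by |24000/1001 − 24| = 24/1001 frames per second.
Time for a 38-frame gap: 38 ÷ (24/1001) = 19019/12 s.

19019/12 seconds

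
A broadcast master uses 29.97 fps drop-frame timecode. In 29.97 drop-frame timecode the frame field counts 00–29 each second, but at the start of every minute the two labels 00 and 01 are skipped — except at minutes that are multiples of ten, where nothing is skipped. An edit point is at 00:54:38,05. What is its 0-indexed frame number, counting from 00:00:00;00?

98247

Complete 10-minute blocks: 5, each 17982 frames → 89910.
Remaining 4 whole minutes in the current block: 1800 + 3 × 1798 = 7194 frames.
Within the current minute: 38 × 30 + 5 − 2 = 1143 (labels ;00/;01 skipped at this minute). Total = 89910 + 7194 + 1143 = 98247.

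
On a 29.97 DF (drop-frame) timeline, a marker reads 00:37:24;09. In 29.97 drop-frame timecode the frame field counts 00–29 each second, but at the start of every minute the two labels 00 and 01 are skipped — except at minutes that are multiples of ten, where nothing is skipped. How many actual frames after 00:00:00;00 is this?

As if non-drop at 30 labels/s: (0 × 3600 + 37 × 60 + 24) × 30 + 9 = 67329.
Minute boundaries passed: 37; those not divisible by 10: 37 − 3 = 34; dropped labels = 2 × 34 = 68.
Actual frame index = 67329 − 68 = 67261.

67261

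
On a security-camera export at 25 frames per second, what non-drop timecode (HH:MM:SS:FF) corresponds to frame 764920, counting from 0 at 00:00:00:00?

764920 ÷ 25 = 30596 full seconds, remainder 20 frames.
30596 s = 8 h 29 min 56 s.
Timecode: 08:29:56:20.

08:29:56:20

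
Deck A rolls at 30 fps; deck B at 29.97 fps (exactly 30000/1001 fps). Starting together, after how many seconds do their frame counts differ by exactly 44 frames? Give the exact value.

22022/15 seconds

The gap grows by |30000/1001 − 30| = 30/1001 frames per second.
Time for a 44-frame gap: 44 ÷ (30/1001) = 22022/15 s.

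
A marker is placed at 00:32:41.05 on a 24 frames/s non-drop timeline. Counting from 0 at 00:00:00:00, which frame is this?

47069

Total seconds to the label: (0 × 3600 + 32 × 60 + 41) = 1961.
Frame index = 1961 × 24 + 5 = 47069.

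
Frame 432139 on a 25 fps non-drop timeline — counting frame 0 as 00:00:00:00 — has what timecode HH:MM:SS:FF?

432139 ÷ 25 = 17285 full seconds, remainder 14 frames.
17285 s = 4 h 48 min 5 s.
Timecode: 04:48:05:14.

04:48:05:14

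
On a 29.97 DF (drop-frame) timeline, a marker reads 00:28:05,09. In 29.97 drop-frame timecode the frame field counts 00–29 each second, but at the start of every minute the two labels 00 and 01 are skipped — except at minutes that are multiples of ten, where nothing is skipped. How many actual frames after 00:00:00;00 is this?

As if non-drop at 30 labels/s: (0 × 3600 + 28 × 60 + 5) × 30 + 9 = 50559.
Minute boundaries passed: 28; those not divisible by 10: 28 − 2 = 26; dropped labels = 2 × 26 = 52.
Actual frame index = 50559 − 52 = 50507.

50507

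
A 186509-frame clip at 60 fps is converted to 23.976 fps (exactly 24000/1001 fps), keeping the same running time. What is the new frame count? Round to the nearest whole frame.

Frames at target rate = 186509 × (24000/1001) / (60) = 74603600/1001 ≈ 74529.071.
Nearest whole frame: 74529.

74529 frames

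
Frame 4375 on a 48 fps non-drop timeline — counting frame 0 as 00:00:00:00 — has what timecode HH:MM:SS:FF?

00:01:31:07

4375 ÷ 48 = 91 full seconds, remainder 7 frames.
91 s = 0 h 1 min 31 s.
Timecode: 00:01:31:07.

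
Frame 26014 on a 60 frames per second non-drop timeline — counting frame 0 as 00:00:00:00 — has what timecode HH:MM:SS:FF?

26014 ÷ 60 = 433 full seconds, remainder 34 frames.
433 s = 0 h 7 min 13 s.
Timecode: 00:07:13:34.

00:07:13:34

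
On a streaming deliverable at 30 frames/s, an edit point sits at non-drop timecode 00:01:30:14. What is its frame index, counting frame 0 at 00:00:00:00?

frame 2714

Total seconds to the label: (0 × 3600 + 1 × 60 + 30) = 90.
Frame index = 90 × 30 + 14 = 2714.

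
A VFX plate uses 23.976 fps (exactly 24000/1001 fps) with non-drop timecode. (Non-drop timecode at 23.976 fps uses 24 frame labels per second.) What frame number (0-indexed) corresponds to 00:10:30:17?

frame 15137

Total seconds to the label: (0 × 3600 + 10 × 60 + 30) = 630.
Frame index = 630 × 24 + 17 = 15137.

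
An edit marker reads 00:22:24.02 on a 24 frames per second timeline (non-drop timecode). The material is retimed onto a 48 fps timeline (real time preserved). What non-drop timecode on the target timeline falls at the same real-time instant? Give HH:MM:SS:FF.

Source frame index: (0×3600 + 22×60 + 24) × 24 + 2 = 32258.
Real time: 32258 / (24) = 16129/12 s.
Target frame: (16129/12) × (48) = 64516.
At 48 labels/s: frame 64516 → 00:22:24:04.

00:22:24:04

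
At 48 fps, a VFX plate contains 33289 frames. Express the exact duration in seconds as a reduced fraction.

Running time = 33289 ÷ (48) = 33289 × 1/48 = 33289/48 s.

33289/48 seconds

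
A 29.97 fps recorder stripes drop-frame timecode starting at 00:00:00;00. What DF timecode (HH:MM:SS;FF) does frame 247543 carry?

Ten DF minutes hold 17982 frames, so frame 247543 lies in block 13 (frames 233766–251747) with 13777 frames into that block.
The block's first minute is 1800 frames and the rest 1798 each; 13777 frames reaches minute 7, so 13 × 18 + 7 × 2 = 248 labels have been skipped so far.
Adding those back, label number 247543 + 248 = 247791 at 30 labels/s is 8259 s + 21 f = 2 h 17 min 39 s frame 21, i.e. 02:17:39;21.

02:17:39;21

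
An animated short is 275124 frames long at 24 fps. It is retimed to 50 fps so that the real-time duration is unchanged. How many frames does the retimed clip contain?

Target frames = source frames × (target rate / source rate) = 275124 × (50)/(24) = 275124 × 25/12 = 573175.

573175 frames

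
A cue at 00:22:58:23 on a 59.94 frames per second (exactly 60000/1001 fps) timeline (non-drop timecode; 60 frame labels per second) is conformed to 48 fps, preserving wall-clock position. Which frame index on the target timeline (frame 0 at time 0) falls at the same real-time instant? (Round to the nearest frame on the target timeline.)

Source frame index: (0×3600 + 22×60 + 58) × 60 + 23 = 82703.
Real time: 82703 / (60000/1001) = 82785703/60000 s.
Target frame: (82785703/60000) × (48) = 82785703/1250 ≈ 66228.562 → 66229.

frame 66229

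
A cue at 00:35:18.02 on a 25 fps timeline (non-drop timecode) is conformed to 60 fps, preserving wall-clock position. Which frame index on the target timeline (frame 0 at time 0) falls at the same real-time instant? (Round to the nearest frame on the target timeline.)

Source frame index: (0×3600 + 35×60 + 18) × 25 + 2 = 52952.
Real time: 52952 / (25) = 52952/25 s.
Target frame: (52952/25) × (60) = 635424/5 ≈ 127084.800 → 127085.

frame 127085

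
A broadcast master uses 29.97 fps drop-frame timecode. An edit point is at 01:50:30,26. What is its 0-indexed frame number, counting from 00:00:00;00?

198728

Complete 10-minute blocks: 11, each 17982 frames → 197802.
Remaining 0 whole minutes in the current block: 0 frames.
Within the current minute: 30 × 30 + 26 = 926. Total = 197802 + 0 + 926 = 198728.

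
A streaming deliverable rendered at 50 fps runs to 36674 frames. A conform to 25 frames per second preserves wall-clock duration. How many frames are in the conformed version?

Target frames = source frames × (target rate / source rate) = 36674 × (25)/(50) = 36674 × 1/2 = 18337.

18337 frames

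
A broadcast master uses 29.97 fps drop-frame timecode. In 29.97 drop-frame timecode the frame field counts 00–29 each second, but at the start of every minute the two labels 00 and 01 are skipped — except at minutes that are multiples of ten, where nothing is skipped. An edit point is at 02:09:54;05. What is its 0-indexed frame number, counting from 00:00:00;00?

Complete 10-minute blocks: 12, each 17982 frames → 215784.
Remaining 9 whole minutes in the current block: 1800 + 8 × 1798 = 16184 frames.
Within the current minute: 54 × 30 + 5 − 2 = 1623 (labels ;00/;01 skipped at this minute). Total = 215784 + 16184 + 1623 = 233591.

233591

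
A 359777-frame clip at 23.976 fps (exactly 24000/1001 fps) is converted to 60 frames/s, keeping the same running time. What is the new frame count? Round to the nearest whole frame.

Frames at target rate = 359777 × (60) / (24000/1001) = 360136777/400 ≈ 900341.943.
Nearest whole frame: 900342.

900342 frames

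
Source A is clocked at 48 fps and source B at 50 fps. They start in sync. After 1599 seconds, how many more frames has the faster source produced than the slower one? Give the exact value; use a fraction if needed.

3198 frames

A emits 48 × 1599 = 76752 frames; B emits 50 × 1599 = 79950.
Difference = 3198 frames; B is ahead of A.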